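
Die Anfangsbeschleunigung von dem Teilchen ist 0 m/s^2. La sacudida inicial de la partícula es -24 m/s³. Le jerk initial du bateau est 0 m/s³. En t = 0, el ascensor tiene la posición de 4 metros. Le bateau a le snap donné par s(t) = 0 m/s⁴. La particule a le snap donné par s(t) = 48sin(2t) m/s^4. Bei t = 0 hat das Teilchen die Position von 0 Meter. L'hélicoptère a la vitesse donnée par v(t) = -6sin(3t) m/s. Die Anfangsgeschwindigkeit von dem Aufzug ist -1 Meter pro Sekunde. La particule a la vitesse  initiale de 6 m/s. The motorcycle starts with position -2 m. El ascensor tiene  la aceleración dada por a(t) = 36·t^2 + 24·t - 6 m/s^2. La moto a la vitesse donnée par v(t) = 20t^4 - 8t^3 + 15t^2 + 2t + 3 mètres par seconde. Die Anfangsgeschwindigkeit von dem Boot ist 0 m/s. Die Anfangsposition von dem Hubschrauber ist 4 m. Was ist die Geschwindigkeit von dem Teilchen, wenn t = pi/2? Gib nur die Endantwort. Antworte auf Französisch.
La vitesse à t = pi/2 est v = -6.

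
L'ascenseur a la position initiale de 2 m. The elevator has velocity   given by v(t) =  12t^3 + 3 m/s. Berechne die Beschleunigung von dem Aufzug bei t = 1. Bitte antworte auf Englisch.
To solve this, we need to take 1 derivative of our velocity equation v(t) = 12·t^3 + 3. The derivative of velocity gives acceleration: a(t) = 36·t^2. From the given acceleration equation a(t) = 36·t^2, we substitute t = 1 to get a = 36.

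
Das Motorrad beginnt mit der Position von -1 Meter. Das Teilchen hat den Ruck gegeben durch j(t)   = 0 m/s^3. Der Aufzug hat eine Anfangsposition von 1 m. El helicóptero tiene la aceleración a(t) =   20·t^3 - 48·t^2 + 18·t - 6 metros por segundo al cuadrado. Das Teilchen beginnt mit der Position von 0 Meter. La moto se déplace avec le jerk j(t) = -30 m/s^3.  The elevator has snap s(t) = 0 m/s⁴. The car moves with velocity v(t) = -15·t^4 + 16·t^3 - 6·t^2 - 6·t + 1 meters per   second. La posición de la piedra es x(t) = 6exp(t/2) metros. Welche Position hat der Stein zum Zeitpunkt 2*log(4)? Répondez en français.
En utilisant x(t) = 6·exp(t/2) et en substituant t = 2*log(4), nous trouvons x = 24.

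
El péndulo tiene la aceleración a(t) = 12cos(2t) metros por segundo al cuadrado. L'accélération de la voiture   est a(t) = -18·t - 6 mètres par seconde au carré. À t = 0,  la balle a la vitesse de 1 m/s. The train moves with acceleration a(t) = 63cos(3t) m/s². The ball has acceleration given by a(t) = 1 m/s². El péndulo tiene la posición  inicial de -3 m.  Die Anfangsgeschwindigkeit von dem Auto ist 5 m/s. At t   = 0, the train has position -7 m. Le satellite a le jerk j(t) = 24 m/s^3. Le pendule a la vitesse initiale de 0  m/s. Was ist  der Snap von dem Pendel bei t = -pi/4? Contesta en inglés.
To solve this, we need to take 2 derivatives of our acceleration equation a(t) = 12·cos(2·t). The derivative of acceleration gives jerk: j(t) = -24·sin(2·t). Differentiating jerk, we get snap: s(t) = -48·cos(2·t). From the given snap equation s(t) = -48·cos(2·t), we substitute t = -pi/4 to get s = 0.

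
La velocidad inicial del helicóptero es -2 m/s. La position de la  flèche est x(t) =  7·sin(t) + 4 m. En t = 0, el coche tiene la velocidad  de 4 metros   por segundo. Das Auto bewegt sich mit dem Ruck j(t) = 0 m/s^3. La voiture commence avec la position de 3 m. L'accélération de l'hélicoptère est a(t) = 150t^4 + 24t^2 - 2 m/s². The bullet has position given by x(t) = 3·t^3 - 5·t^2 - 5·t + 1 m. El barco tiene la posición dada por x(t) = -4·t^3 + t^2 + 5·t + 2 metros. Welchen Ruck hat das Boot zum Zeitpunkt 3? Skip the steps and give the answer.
Der Ruck bei t = 3 ist j = -24.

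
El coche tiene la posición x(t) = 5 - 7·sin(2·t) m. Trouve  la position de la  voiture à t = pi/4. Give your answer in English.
Using x(t) = 5 - 7·sin(2·t) and substituting t = pi/4, we find x = -2.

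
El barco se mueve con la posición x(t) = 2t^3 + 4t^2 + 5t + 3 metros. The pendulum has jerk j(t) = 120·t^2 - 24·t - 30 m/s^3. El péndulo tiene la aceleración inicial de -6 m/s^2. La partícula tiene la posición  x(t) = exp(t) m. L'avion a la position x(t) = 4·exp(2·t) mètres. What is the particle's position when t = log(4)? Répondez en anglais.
We have position x(t) = exp(t). Substituting t = log(4): x(log(4)) = 4.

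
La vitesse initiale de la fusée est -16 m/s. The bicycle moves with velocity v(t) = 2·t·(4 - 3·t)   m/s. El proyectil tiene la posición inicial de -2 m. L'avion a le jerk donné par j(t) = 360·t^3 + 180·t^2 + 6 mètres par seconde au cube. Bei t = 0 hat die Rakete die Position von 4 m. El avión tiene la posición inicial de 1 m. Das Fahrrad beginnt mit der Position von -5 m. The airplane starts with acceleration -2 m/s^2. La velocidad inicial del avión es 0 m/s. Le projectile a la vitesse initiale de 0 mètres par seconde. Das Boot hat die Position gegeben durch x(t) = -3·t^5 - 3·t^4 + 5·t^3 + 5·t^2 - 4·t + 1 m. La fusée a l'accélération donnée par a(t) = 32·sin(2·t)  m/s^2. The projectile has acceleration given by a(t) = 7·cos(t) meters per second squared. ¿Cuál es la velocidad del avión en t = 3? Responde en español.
Para resolver esto, necesitamos tomar 2 antiderivadas de nuestra ecuación de la sacudida j(t) = 360·t^3 + 180·t^2 + 6. La antiderivada de la sacudida es la aceleración. Usando a(0) = -2, obtenemos a(t) = 90·t^4 + 60·t^3 + 6·t - 2. Integrando la aceleración y usando la condición inicial v(0) = 0, obtenemos v(t) = t·(18·t^4 + 15·t^3 + 3·t - 2). De la ecuación de la velocidad v(t) = t·(18·t^4 + 15·t^3 + 3·t - 2), sustituimos t = 3 para obtener v = 5610.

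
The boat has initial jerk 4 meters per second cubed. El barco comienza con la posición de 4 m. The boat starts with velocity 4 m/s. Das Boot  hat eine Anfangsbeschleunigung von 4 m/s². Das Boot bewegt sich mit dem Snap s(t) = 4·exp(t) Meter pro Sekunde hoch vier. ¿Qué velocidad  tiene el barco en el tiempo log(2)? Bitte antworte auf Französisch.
Nous devons trouver la primitive de notre équation du snap s(t) = 4·exp(t) 3 fois. La primitive du snap, avec j(0) = 4, donne le jerk: j(t) = 4·exp(t). La primitive du jerk est l'accélération. En utilisant a(0) = 4, nous obtenons a(t) = 4·exp(t). La primitive de l'accélération, avec v(0) = 4, donne la vitesse: v(t) = 4·exp(t). Nous avons la vitesse v(t) = 4·exp(t). En substituant t = log(2): v(log(2)) = 8.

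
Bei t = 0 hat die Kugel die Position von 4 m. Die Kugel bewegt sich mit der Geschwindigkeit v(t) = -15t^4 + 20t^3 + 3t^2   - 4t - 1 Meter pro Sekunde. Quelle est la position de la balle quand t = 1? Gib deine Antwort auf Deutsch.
Ausgehend von der Geschwindigkeit v(t) = -15·t^4 + 20·t^3 + 3·t^2 - 4·t - 1, nehmen wir 1 Stammfunktion. Mit ∫v(t)dt und Anwendung von x(0) = 4, finden wir x(t) = -3·t^5 + 5·t^4 + t^3 - 2·t^2 - t + 4. Wir haben die Position x(t) = -3·t^5 + 5·t^4 + t^3 - 2·t^2 - t + 4. Durch Einsetzen von t = 1: x(1) = 4.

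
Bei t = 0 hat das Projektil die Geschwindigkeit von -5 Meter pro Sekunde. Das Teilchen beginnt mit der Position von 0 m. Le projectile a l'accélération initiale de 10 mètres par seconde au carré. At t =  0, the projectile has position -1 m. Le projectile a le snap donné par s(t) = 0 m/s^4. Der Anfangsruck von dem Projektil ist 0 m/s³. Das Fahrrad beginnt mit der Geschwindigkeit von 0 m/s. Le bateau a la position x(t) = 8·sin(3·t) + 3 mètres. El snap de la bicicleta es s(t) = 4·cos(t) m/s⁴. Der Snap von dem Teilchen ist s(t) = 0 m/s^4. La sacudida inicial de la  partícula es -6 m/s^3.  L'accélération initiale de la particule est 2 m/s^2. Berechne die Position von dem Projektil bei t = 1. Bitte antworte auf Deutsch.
Um dies zu lösen, müssen wir 4 Integrale unserer Gleichung für den Snap s(t) = 0 finden. Mit ∫s(t)dt und Anwendung von j(0) = 0, finden wir j(t) = 0. Das Integral von dem Ruck ist die Beschleunigung. Mit a(0) = 10 erhalten wir a(t) = 10. Die Stammfunktion von der Beschleunigung, mit v(0) = -5, ergibt die Geschwindigkeit: v(t) = 10·t - 5. Die Stammfunktion von der Geschwindigkeit, mit x(0) = -1, ergibt die Position: x(t) = 5·t^2 - 5·t - 1. Wir haben die Position x(t) = 5·t^2 - 5·t - 1. Durch Einsetzen von t = 1: x(1) = -1.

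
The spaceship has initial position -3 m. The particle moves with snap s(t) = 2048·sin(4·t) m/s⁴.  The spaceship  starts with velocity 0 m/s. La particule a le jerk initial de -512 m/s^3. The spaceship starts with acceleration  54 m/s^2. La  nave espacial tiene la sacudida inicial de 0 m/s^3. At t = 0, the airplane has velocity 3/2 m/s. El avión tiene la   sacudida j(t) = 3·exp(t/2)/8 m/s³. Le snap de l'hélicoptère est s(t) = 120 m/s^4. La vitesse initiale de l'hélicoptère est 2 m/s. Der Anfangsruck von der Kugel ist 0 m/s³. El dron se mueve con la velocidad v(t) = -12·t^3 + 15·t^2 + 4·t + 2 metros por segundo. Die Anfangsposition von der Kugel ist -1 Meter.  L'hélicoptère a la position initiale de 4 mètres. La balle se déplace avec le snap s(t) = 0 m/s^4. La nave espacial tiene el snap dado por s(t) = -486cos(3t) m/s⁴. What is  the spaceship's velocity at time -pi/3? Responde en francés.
Pour résoudre ceci, nous devons prendre 3 intégrales de notre équation du snap s(t) = -486·cos(3·t). L'intégrale du snap, avec j(0) = 0, donne le jerk: j(t) = -162·sin(3·t). La primitive du jerk, avec a(0) = 54, donne l'accélération: a(t) = 54·cos(3·t). En intégrant l'accélération et en utilisant la condition initiale v(0) = 0, nous obtenons v(t) = 18·sin(3·t). Nous avons la vitesse v(t) = 18·sin(3·t). En substituant t = -pi/3: v(-pi/3) = 0.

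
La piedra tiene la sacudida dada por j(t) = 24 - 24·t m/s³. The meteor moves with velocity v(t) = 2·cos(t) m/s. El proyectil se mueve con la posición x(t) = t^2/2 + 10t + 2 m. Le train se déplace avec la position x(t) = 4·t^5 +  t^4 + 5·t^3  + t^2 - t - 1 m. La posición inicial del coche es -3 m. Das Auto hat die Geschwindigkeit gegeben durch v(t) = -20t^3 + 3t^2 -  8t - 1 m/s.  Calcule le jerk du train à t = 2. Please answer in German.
Wir müssen unsere Gleichung für die Position x(t) = 4·t^5 + t^4 + 5·t^3 + t^2 - t - 1 3-mal ableiten. Durch Ableiten von der Position erhalten wir die Geschwindigkeit: v(t) = 20·t^4 + 4·t^3 + 15·t^2 + 2·t - 1. Durch Ableiten von der Geschwindigkeit erhalten wir die Beschleunigung: a(t) = 80·t^3 + 12·t^2 + 30·t + 2. Die Ableitung von der Beschleunigung ergibt den Ruck: j(t) = 240·t^2 + 24·t + 30. Wir haben den Ruck j(t) = 240·t^2 + 24·t + 30. Durch Einsetzen von t = 2: j(2) = 1038.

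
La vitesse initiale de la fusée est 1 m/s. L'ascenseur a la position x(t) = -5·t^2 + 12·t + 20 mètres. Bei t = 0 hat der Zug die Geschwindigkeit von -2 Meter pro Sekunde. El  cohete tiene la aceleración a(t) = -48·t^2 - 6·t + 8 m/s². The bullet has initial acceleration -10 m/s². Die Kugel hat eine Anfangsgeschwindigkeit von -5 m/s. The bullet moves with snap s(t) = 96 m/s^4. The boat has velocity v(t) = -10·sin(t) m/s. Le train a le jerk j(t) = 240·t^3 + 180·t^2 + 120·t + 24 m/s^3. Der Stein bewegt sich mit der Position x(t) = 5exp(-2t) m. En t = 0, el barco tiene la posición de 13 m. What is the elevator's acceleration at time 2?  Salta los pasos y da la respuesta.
a(2) = -10.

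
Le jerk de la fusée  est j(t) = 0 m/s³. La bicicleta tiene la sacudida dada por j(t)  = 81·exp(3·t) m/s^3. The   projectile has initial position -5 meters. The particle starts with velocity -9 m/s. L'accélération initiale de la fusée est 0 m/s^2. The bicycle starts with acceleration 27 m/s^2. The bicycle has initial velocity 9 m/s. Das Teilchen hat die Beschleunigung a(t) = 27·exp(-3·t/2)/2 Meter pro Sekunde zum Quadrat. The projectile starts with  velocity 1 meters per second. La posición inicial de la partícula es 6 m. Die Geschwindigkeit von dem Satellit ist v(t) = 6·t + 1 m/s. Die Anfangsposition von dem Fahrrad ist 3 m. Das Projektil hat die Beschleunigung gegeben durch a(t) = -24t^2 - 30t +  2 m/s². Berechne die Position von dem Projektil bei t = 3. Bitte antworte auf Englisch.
We must find the integral of our acceleration equation a(t) = -24·t^2 - 30·t + 2 2 times. Finding the integral of a(t) and using v(0) = 1: v(t) = -8·t^3 - 15·t^2 + 2·t + 1. The integral of velocity is position. Using x(0) = -5, we get x(t) = -2·t^4 - 5·t^3 + t^2 + t - 5. Using x(t) = -2·t^4 - 5·t^3 + t^2 + t - 5 and substituting t = 3, we find x = -290.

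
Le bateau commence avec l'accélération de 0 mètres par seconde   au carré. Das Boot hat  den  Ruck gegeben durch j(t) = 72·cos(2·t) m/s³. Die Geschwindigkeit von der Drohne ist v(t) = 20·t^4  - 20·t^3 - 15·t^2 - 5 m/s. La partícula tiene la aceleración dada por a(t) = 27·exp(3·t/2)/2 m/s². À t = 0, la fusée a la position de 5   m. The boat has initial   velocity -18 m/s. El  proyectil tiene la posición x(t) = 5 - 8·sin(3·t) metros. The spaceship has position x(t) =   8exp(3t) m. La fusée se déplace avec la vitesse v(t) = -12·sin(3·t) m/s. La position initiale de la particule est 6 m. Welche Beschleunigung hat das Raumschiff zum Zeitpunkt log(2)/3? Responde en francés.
Nous devons dériver notre équation de la position x(t) = 8·exp(3·t) 2 fois. En prenant d/dt de x(t), nous trouvons v(t) = 24·exp(3·t). La dérivée de la vitesse donne l'accélération: a(t) = 72·exp(3·t). En utilisant a(t) = 72·exp(3·t) et en substituant t = log(2)/3, nous trouvons a = 144.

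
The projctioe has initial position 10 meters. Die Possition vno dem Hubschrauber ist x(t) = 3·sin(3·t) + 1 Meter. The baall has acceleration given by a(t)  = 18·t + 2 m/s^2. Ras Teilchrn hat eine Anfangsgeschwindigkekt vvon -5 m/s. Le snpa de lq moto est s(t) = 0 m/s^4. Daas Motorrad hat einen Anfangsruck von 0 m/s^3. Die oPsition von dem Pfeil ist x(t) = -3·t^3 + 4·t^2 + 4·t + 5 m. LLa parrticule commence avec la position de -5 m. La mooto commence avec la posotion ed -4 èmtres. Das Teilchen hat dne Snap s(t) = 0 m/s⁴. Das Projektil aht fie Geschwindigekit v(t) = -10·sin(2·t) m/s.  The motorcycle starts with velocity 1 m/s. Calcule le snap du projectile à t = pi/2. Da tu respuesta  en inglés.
Starting from velocity v(t) = -10·sin(2·t), we take 3 derivatives. The derivative of velocity gives acceleration: a(t) = -20·cos(2·t). Taking d/dt of a(t), we find j(t) = 40·sin(2·t). Taking d/dt of j(t), we find s(t) = 80·cos(2·t). From the given snap equation s(t) = 80·cos(2·t), we substitute t = pi/2 to get s = -80.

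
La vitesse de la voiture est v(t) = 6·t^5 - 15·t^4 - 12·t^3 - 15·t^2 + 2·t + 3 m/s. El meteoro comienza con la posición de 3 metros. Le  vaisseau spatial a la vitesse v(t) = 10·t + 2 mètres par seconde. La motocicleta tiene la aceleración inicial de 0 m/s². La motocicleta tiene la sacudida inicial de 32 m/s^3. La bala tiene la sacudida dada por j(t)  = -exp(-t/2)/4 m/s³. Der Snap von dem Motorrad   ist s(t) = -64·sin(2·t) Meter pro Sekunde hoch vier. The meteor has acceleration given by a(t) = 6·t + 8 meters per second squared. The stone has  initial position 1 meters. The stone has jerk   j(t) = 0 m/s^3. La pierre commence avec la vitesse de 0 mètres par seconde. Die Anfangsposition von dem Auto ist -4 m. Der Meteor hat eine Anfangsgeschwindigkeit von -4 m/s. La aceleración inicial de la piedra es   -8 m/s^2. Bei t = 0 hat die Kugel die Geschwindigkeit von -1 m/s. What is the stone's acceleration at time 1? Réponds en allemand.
Ausgehend von dem Ruck j(t) = 0, nehmen wir 1 Integral. Das Integral von dem Ruck, mit a(0) = -8, ergibt die Beschleunigung: a(t) = -8. Mit a(t) = -8 und Einsetzen von t = 1, finden wir a = -8.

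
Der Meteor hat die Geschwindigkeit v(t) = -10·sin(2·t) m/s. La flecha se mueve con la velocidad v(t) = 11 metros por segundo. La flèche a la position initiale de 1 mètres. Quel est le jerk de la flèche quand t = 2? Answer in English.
Starting from velocity v(t) = 11, we take 2 derivatives. Taking d/dt of v(t), we find a(t) = 0. The derivative of acceleration gives jerk: j(t) = 0. Using j(t) = 0 and substituting t = 2, we find j = 0.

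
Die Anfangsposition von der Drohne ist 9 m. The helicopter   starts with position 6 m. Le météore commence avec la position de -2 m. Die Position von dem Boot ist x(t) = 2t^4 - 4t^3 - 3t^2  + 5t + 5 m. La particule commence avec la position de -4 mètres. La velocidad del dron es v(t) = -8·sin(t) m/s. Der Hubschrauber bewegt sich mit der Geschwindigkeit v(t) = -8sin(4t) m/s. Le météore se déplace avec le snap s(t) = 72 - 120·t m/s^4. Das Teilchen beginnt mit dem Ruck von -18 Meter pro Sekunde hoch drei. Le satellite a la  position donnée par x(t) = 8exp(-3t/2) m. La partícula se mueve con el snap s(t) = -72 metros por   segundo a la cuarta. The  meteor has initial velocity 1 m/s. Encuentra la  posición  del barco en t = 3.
Tenemos la posición x(t) = 2·t^4 - 4·t^3 - 3·t^2 + 5·t + 5. Sustituyendo t = 3: x(3) = 47.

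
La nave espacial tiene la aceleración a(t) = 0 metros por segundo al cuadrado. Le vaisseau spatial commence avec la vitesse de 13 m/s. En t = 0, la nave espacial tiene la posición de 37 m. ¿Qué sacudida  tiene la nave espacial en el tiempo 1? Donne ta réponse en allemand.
Ausgehend von der Beschleunigung a(t) = 0, nehmen wir 1 Ableitung. Mit d/dt von a(t) finden wir j(t) = 0. Mit j(t) = 0 und Einsetzen von t = 1, finden wir j = 0.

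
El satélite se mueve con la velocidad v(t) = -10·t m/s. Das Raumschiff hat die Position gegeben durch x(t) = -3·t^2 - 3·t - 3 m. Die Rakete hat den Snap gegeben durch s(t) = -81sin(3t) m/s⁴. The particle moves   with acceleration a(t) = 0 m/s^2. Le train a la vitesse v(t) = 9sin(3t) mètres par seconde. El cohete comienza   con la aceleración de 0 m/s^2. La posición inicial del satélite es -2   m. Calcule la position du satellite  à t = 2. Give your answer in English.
We must find the integral of our velocity equation v(t) = -10·t 1 time. Taking ∫v(t)dt and applying x(0) = -2, we find x(t) = -5·t^2 - 2. We have position x(t) = -5·t^2 - 2. Substituting t = 2: x(2) = -22.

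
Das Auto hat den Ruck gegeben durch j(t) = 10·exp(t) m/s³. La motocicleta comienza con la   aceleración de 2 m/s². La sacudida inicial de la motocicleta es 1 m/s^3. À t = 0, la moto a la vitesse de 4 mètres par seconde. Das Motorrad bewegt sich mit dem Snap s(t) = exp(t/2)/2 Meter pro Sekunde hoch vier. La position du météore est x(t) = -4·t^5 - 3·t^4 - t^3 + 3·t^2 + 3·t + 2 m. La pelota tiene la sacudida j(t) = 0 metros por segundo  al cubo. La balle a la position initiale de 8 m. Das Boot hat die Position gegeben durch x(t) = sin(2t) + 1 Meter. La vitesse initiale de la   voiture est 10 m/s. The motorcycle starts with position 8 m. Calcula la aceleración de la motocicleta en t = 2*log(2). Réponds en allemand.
Wir müssen die Stammfunktion unserer Gleichung für den Snap s(t) = exp(t/2)/2 2-mal finden. Mit ∫s(t)dt und Anwendung von j(0) = 1, finden wir j(t) = exp(t/2). Die Stammfunktion von dem Ruck, mit a(0) = 2, ergibt die Beschleunigung: a(t) = 2·exp(t/2). Wir haben die Beschleunigung a(t) = 2·exp(t/2). Durch Einsetzen von t = 2*log(2): a(2*log(2)) = 4.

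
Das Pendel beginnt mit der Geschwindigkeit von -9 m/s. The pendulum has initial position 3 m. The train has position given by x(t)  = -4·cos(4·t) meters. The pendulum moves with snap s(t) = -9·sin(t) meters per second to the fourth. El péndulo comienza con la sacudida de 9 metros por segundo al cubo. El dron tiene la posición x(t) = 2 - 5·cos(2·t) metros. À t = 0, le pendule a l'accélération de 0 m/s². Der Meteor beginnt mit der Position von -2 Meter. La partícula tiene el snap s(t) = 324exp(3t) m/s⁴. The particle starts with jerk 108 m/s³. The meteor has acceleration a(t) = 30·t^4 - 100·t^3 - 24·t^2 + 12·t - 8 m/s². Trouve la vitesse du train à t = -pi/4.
Pour résoudre ceci, nous devons prendre 1 dérivée de notre équation de la position x(t) = -4·cos(4·t). En prenant d/dt de x(t), nous trouvons v(t) = 16·sin(4·t). En utilisant v(t) = 16·sin(4·t) et en substituant t = -pi/4, nous trouvons v = 0.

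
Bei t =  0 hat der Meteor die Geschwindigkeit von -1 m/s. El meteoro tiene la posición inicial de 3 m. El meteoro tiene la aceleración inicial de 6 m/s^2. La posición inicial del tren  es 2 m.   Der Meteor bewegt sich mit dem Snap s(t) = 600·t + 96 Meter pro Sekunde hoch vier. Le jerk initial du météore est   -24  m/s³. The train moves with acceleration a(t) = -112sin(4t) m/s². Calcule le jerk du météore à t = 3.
En partant du snap s(t) = 600·t + 96, nous prenons 1 intégrale. En intégrant le snap et en utilisant la condition initiale j(0) = -24, nous obtenons j(t) = 300·t^2 + 96·t - 24. En utilisant j(t) = 300·t^2 + 96·t - 24 et en substituant t = 3, nous trouvons j = 2964.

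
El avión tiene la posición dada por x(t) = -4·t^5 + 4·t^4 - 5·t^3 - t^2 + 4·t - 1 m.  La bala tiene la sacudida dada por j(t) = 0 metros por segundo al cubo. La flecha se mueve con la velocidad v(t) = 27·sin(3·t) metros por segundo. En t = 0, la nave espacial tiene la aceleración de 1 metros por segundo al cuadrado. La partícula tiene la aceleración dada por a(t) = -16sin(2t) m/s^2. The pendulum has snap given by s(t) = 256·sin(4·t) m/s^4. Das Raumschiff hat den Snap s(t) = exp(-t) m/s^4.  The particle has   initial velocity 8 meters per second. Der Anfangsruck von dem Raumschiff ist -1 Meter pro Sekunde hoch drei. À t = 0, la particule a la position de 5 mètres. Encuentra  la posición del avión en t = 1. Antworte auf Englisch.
Using x(t) = -4·t^5 + 4·t^4 - 5·t^3 - t^2 + 4·t - 1 and substituting t = 1, we find x = -3.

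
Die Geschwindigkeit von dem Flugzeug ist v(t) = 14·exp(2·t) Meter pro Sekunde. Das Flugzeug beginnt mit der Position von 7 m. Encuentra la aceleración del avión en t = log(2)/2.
Partiendo de la velocidad v(t) = 14·exp(2·t), tomamos 1 derivada. La derivada de la velocidad da la aceleración: a(t) = 28·exp(2·t). De la ecuación de la aceleración a(t) = 28·exp(2·t), sustituimos t = log(2)/2 para obtener a = 56.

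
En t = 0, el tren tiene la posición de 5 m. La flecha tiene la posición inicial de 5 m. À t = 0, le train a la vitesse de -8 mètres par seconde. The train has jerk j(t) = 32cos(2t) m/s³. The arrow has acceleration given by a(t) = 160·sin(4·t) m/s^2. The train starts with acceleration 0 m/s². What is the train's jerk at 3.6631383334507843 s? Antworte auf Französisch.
Nous avons le jerk j(t) = 32·cos(2·t). En substituant t = 3.6631383334507843: j(3.6631383334507843) = 16.1136589100998.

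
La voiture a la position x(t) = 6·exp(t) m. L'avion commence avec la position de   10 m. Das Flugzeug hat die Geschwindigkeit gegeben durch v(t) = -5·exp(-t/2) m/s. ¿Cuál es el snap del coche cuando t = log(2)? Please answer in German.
Wir müssen unsere Gleichung für die Position x(t) = 6·exp(t) 4-mal ableiten. Mit d/dt von x(t) finden wir v(t) = 6·exp(t). Die Ableitung von der Geschwindigkeit ergibt die Beschleunigung: a(t) = 6·exp(t). Die Ableitung von der Beschleunigung ergibt den Ruck: j(t) = 6·exp(t). Die Ableitung von dem Ruck ergibt den Snap: s(t) = 6·exp(t). Mit s(t) = 6·exp(t) und Einsetzen von t = log(2), finden wir s = 12.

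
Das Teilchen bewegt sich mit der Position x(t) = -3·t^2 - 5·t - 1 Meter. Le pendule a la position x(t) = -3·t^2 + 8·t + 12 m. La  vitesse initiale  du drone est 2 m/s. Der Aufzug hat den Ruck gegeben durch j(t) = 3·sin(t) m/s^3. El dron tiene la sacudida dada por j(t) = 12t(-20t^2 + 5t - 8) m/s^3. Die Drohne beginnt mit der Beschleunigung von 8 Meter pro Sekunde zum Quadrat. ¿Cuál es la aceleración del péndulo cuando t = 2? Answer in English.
To solve this, we need to take 2 derivatives of our position equation x(t) = -3·t^2 + 8·t + 12. The derivative of position gives velocity: v(t) = 8 - 6·t. Differentiating velocity, we get acceleration: a(t) = -6. Using a(t) = -6 and substituting t = 2, we find a = -6.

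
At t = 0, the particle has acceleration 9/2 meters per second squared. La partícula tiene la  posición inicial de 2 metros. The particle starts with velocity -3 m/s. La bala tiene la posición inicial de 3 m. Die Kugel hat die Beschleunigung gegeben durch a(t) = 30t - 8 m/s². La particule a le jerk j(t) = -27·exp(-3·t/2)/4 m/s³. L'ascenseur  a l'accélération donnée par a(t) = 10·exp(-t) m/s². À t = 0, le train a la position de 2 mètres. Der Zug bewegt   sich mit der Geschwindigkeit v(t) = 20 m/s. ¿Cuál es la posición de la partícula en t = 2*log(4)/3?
Partiendo de la sacudida j(t) = -27·exp(-3·t/2)/4, tomamos 3 integrales. La integral de la sacudida es la aceleración. Usando a(0) = 9/2, obtenemos a(t) = 9·exp(-3·t/2)/2. La integral de la aceleración es la velocidad. Usando v(0) = -3, obtenemos v(t) = -3·exp(-3·t/2). Tomando ∫v(t)dt y aplicando x(0) = 2, encontramos x(t) = 2·exp(-3·t/2). Usando x(t) = 2·exp(-3·t/2) y sustituyendo t = 2*log(4)/3, encontramos x = 1/2.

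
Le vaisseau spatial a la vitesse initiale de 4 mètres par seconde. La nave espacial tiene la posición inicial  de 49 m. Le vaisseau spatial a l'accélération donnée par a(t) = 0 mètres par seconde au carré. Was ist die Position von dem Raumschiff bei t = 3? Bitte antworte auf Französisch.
Pour résoudre ceci, nous devons prendre 2 primitives de notre équation de l'accélération a(t) = 0. La primitive de l'accélération, avec v(0) = 4, donne la vitesse: v(t) = 4. En prenant ∫v(t)dt et en appliquant x(0) = 49, nous trouvons x(t) = 4·t + 49. En utilisant x(t) = 4·t + 49 et en substituant t = 3, nous trouvons x = 61.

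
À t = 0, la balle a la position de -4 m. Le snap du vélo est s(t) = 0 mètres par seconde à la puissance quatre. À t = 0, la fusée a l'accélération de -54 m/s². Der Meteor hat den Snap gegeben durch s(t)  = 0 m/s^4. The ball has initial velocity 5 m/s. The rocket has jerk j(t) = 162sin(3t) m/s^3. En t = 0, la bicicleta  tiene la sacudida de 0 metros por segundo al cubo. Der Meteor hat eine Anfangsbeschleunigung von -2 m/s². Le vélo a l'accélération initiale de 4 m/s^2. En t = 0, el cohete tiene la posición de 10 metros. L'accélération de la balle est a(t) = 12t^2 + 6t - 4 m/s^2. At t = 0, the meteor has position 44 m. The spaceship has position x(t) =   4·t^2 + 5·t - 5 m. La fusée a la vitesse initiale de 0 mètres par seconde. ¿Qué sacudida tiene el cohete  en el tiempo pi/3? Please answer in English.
We have jerk j(t) = 162·sin(3·t). Substituting t = pi/3: j(pi/3) = 0.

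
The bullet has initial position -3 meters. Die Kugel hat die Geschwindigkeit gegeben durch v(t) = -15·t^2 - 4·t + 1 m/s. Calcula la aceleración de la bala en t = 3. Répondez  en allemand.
Ausgehend von der Geschwindigkeit v(t) = -15·t^2 - 4·t + 1, nehmen wir 1 Ableitung. Die Ableitung von der Geschwindigkeit ergibt die Beschleunigung: a(t) = -30·t - 4. Mit a(t) = -30·t - 4 und Einsetzen von t = 3, finden wir a = -94.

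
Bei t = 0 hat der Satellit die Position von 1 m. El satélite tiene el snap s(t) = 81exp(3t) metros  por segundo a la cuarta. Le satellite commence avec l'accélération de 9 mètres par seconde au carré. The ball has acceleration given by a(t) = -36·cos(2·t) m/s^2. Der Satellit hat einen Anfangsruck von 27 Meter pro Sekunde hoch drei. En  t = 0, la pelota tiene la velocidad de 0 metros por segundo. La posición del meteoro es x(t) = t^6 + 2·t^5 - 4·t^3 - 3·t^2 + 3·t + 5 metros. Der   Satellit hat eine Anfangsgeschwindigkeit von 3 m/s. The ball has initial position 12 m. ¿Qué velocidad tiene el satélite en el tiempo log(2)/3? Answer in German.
Wir müssen die Stammfunktion unserer Gleichung für den Snap s(t) = 81·exp(3·t) 3-mal finden. Durch Integration von dem Snap und Verwendung der Anfangsbedingung j(0) = 27, erhalten wir j(t) = 27·exp(3·t). Das Integral von dem Ruck, mit a(0) = 9, ergibt die Beschleunigung: a(t) = 9·exp(3·t). Das Integral von der Beschleunigung, mit v(0) = 3, ergibt die Geschwindigkeit: v(t) = 3·exp(3·t). Mit v(t) = 3·exp(3·t) und Einsetzen von t = log(2)/3, finden wir v = 6.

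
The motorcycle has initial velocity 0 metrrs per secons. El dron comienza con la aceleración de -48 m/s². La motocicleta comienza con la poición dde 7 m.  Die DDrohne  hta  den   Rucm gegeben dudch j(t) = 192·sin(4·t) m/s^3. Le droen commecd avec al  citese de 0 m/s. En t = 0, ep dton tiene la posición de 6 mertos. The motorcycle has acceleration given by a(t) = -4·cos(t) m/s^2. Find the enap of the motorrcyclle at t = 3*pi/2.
We must differentiate our acceleration equation a(t) = -4·cos(t) 2 times. Differentiating acceleration, we get jerk: j(t) = 4·sin(t). The derivative of jerk gives snap: s(t) = 4·cos(t). Using s(t) = 4·cos(t) and substituting t = 3*pi/2, we find s = 0.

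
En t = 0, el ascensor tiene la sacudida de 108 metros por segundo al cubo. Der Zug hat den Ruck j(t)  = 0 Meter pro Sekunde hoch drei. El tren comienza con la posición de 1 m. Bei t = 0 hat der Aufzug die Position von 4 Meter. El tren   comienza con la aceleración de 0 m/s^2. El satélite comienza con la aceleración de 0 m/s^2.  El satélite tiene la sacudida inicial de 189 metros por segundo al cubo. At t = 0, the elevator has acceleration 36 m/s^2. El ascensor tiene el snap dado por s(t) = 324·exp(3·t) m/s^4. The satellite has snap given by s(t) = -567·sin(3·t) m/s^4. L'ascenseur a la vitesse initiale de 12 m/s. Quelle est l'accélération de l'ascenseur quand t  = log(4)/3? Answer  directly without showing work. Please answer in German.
Die Beschleunigung bei t = log(4)/3 ist a = 144.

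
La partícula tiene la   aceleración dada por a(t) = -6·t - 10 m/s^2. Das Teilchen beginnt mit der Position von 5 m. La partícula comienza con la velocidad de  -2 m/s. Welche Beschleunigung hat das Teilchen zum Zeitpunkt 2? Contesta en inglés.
Using a(t) = -6·t - 10 and substituting t = 2, we find a = -22.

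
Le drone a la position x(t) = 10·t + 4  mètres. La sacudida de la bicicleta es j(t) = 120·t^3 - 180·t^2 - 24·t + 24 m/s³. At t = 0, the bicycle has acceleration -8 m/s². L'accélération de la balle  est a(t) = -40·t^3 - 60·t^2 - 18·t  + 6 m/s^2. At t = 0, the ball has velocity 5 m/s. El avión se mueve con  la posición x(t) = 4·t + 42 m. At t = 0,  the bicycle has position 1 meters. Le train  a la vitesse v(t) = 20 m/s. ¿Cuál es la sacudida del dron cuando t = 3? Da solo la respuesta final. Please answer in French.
La réponse est 0.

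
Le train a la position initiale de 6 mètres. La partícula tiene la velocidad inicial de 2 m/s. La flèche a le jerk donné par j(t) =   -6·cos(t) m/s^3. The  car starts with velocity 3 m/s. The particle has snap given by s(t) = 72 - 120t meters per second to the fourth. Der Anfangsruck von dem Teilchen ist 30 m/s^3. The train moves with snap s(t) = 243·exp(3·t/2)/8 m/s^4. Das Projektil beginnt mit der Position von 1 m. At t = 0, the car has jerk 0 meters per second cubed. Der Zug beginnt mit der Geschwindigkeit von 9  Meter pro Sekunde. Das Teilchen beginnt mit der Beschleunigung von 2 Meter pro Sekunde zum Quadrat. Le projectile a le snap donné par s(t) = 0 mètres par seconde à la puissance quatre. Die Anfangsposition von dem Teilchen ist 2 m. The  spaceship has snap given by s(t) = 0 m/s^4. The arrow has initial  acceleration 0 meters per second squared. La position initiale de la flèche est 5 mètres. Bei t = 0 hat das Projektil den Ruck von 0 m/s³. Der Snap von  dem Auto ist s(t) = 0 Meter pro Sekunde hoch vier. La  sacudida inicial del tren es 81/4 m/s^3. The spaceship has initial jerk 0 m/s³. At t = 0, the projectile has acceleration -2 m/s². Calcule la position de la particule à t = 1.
Nous devons trouver l'intégrale de notre équation du snap s(t) = 72 - 120·t 4 fois. En prenant ∫s(t)dt et en appliquant j(0) = 30, nous trouvons j(t) = -60·t^2 + 72·t + 30. En intégrant le jerk et en utilisant la condition initiale a(0) = 2, nous obtenons a(t) = -20·t^3 + 36·t^2 + 30·t + 2. En intégrant l'accélération et en utilisant la condition initiale v(0) = 2, nous obtenons v(t) = -5·t^4 + 12·t^3 + 15·t^2 + 2·t + 2. La primitive de la vitesse est la position. En utilisant x(0) = 2, nous obtenons x(t) = -t^5 + 3·t^4 + 5·t^3 + t^2 + 2·t + 2. En utilisant x(t) = -t^5 + 3·t^4 + 5·t^3 + t^2 + 2·t + 2 et en substituant t = 1, nous trouvons x = 12.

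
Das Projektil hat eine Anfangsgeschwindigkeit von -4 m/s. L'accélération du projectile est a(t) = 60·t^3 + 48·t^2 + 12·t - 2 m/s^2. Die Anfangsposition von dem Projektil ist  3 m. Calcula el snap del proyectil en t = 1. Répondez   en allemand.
Ausgehend von der Beschleunigung a(t) = 60·t^3 + 48·t^2 + 12·t - 2, nehmen wir 2 Ableitungen. Durch Ableiten von der Beschleunigung erhalten wir den Ruck: j(t) = 180·t^2 + 96·t + 12. Mit d/dt von j(t) finden wir s(t) = 360·t + 96. Aus der Gleichung für den Snap s(t) = 360·t + 96, setzen wir t = 1 ein und erhalten s = 456.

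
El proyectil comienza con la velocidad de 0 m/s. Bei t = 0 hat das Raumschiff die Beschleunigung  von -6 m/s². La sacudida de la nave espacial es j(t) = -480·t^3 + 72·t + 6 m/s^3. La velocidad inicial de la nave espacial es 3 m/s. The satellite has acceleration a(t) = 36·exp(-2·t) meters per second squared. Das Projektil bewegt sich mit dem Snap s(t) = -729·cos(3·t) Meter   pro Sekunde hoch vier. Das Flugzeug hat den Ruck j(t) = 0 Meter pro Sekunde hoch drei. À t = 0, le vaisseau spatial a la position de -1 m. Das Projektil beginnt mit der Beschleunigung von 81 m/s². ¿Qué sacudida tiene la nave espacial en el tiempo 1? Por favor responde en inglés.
Using j(t) = -480·t^3 + 72·t + 6 and substituting t = 1, we find j = -402.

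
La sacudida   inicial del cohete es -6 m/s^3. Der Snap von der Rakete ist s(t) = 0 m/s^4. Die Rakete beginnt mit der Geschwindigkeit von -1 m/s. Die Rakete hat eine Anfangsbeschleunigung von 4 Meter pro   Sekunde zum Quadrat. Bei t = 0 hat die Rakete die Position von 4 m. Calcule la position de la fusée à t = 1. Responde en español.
Necesitamos integrar nuestra ecuación del snap s(t) = 0 4 veces. La integral del snap es la sacudida. Usando j(0) = -6, obtenemos j(t) = -6. Integrando la sacudida y usando la condición inicial a(0) = 4, obtenemos a(t) = 4 - 6·t. Tomando ∫a(t)dt y aplicando v(0) = -1, encontramos v(t) = -3·t^2 + 4·t - 1. La antiderivada de la velocidad es la posición. Usando x(0) = 4, obtenemos x(t) = -t^3 + 2·t^2 - t + 4. De la ecuación de la posición x(t) = -t^3 + 2·t^2 - t + 4, sustituimos t = 1 para obtener x = 4.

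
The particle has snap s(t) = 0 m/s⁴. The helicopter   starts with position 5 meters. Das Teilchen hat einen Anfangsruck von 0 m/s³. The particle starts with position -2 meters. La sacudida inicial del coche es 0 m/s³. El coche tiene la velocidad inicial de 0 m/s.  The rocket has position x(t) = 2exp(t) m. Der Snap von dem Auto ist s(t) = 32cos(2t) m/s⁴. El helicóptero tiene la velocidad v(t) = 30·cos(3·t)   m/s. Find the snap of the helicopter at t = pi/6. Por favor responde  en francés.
Pour résoudre ceci, nous devons prendre 3 dérivées de notre équation de la vitesse v(t) = 30·cos(3·t). En dérivant la vitesse, nous obtenons l'accélération: a(t) = -90·sin(3·t). En dérivant l'accélération, nous obtenons le jerk: j(t) = -270·cos(3·t). En dérivant le jerk, nous obtenons le snap: s(t) = 810·sin(3·t). De l'équation du snap s(t) = 810·sin(3·t), nous substituons t = pi/6 pour obtenir s = 810.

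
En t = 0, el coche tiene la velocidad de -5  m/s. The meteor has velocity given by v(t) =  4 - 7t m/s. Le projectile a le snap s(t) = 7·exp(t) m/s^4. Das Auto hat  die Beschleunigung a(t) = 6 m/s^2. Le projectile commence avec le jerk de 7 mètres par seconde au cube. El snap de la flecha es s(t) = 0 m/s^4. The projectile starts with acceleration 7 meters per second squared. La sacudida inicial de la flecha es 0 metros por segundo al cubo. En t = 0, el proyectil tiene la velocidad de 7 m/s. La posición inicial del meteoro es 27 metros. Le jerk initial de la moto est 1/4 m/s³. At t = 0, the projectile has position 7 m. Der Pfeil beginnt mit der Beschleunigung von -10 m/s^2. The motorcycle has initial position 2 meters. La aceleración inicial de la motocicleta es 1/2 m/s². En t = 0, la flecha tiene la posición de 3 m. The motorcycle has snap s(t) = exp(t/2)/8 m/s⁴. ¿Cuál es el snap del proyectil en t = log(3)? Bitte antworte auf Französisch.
Nous avons le snap s(t) = 7·exp(t). En substituant t = log(3): s(log(3)) = 21.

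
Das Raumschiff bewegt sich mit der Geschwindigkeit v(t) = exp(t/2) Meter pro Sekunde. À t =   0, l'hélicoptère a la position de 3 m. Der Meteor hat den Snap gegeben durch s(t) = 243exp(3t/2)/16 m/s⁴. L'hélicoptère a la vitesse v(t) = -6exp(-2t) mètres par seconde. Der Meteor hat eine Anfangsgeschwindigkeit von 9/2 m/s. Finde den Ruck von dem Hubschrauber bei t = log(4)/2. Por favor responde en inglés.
We must differentiate our velocity equation v(t) = -6·exp(-2·t) 2 times. Differentiating velocity, we get acceleration: a(t) = 12·exp(-2·t). Taking d/dt of a(t), we find j(t) = -24·exp(-2·t). Using j(t) = -24·exp(-2·t) and substituting t = log(4)/2, we find j = -6.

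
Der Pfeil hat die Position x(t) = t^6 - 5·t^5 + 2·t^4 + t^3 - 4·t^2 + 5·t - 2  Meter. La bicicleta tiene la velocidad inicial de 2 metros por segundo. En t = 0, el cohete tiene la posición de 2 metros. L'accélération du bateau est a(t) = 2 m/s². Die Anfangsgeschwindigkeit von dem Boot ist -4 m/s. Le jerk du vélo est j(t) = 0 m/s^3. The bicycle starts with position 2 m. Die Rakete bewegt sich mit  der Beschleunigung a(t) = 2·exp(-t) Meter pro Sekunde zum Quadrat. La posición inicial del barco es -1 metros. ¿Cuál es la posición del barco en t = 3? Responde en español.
Para resolver esto, necesitamos tomar 2 antiderivadas de nuestra ecuación de la aceleración a(t) = 2. Integrando la aceleración y usando la condición inicial v(0) = -4, obtenemos v(t) = 2·t - 4. La antiderivada de la velocidad es la posición. Usando x(0) = -1, obtenemos x(t) = t^2 - 4·t - 1. Tenemos la posición x(t) = t^2 - 4·t - 1. Sustituyendo t = 3: x(3) = -4.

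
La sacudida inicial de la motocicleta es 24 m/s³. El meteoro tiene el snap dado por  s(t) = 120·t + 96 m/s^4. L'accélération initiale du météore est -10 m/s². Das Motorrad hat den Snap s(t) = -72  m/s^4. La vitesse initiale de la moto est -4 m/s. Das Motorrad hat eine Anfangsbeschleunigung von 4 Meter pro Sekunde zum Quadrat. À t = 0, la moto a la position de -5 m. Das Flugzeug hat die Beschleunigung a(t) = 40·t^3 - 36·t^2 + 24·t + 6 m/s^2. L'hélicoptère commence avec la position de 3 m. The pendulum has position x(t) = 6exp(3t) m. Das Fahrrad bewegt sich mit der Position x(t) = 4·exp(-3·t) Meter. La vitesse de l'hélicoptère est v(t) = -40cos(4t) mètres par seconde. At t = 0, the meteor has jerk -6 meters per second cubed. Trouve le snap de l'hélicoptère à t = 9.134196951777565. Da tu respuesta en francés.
Nous devons dériver notre équation de la vitesse v(t) = -40·cos(4·t) 3 fois. En prenant d/dt de v(t), nous trouvons a(t) = 160·sin(4·t). En prenant d/dt de a(t), nous trouvons j(t) = 640·cos(4·t). La dérivée du jerk donne le snap: s(t) = -2560·sin(4·t). Nous avons le snap s(t) = -2560·sin(4·t). En substituant t = 9.134196951777565: s(9.134196951777565) = 2349.38550137471.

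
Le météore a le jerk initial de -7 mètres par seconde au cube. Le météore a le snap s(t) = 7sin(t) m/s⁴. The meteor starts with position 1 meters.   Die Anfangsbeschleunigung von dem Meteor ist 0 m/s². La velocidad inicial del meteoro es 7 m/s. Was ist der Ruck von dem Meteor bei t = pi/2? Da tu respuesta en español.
Necesitamos integrar nuestra ecuación del snap s(t) = 7·sin(t) 1 vez. Tomando ∫s(t)dt y aplicando j(0) = -7, encontramos j(t) = -7·cos(t). Usando j(t) = -7·cos(t) y sustituyendo t = pi/2, encontramos j = 0.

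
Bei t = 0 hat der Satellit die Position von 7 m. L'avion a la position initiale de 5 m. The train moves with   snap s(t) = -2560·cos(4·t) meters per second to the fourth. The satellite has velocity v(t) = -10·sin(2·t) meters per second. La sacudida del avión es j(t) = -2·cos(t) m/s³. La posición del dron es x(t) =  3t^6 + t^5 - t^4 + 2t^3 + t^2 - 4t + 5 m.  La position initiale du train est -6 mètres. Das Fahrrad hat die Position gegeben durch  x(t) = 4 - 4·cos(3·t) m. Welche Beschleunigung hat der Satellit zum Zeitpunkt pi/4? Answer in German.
Wir müssen unsere Gleichung für die Geschwindigkeit v(t) = -10·sin(2·t) 1-mal ableiten. Mit d/dt von v(t) finden wir a(t) = -20·cos(2·t). Aus der Gleichung für die Beschleunigung a(t) = -20·cos(2·t), setzen wir t = pi/4 ein und erhalten a = 0.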